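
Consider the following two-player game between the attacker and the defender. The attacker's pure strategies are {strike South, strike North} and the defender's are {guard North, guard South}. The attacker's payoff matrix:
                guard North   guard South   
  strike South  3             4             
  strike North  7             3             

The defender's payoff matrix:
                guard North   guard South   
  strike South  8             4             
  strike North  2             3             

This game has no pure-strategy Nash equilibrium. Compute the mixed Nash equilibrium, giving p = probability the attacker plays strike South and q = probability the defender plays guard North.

In a mixed equilibrium the defender is indifferent between guard North and guard South; this condition fixes p.
  the defender's expected payoff from guard North: p·8 + (1−p)·2 = 6p + 2
  the defender's expected payoff from guard South: p·4 + (1−p)·3 = p + 3
  6p + 2 = p + 3  ⇒  5p = 1  ⇒  p = 1/5.
Set the attacker's expected payoff from strike South equal to that from strike North:
  the attacker's expected payoff from strike South: q·3 + (1−q)·4 = -q + 4
  the attacker's expected payoff from strike North: q·7 + (1−q)·3 = 4q + 3
  -q + 4 = 4q + 3  ⇒  -5q = -1  ⇒  q = 1/5.

p = 1/5, q = 1/5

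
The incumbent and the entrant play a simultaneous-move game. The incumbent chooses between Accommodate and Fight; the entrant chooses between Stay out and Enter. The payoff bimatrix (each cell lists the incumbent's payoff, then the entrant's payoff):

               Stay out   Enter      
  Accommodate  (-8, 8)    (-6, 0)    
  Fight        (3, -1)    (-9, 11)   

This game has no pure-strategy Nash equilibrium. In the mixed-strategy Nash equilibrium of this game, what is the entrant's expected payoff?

22/5

For the entrant to be willing to mix, the entrant must be indifferent between Stay out and Enter, which pins down the incumbent's mix.
  the entrant's payoff from Stay out: p·8 + (1−p)·(-1) = 9p - 1
  the entrant's payoff from Enter: p·0 + (1−p)·11 = -11p + 11
  9p - 1 = -11p + 11  ⇒  20p = 12  ⇒  p = 3/5.
At equilibrium the entrant is indifferent across columns, so the entrant's payoff equals the payoff from Stay out: (3/5)·8 + (2/5)·(-1) = 22/5.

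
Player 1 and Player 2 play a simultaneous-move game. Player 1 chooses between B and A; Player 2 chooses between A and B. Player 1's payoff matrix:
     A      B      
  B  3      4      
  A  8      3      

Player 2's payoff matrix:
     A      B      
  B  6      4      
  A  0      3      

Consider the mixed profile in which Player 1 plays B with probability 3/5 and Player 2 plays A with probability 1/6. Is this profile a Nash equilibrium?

Check Player 2's indifference given Player 1's mix p = 3/5:
  payoff from A = 18/5; payoff from B = 18/5 — equal.
Check Player 1's indifference given Player 2's mix q = 1/6:
  payoff from B = 23/6; payoff from A = 23/6 — equal.
Both players are indifferent, so neither can profitably deviate.

Yes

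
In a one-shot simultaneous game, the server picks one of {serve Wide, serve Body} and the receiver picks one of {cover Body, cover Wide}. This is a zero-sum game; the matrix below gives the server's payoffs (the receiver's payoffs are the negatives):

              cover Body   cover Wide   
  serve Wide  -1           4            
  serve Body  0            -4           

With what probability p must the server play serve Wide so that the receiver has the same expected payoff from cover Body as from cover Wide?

The receiver's indifference between cover Body and cover Wide determines the server's mixing probability p:
  the receiver's payoff to cover Body: p·1 + (1−p)·0 = p
  the receiver's payoff to cover Wide: p·(-4) + (1−p)·4 = -8p + 4
  p = -8p + 4  ⇒  9p = 4  ⇒  p = 4/9.

p = 4/9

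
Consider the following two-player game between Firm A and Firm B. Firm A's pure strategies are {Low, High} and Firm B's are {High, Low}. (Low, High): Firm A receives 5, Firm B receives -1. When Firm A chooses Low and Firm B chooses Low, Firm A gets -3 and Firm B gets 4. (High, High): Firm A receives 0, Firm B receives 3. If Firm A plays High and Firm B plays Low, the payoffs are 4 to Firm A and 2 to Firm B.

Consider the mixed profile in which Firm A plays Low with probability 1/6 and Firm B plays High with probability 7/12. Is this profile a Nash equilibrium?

Check Firm B's indifference given Firm A's mix p = 1/6:
  payoff from High = 7/3; payoff from Low = 7/3 — equal.
Check Firm A's indifference given Firm B's mix q = 7/12:
  payoff from Low = 5/3; payoff from High = 5/3 — equal.
Both players are indifferent, so neither can profitably deviate.

Yes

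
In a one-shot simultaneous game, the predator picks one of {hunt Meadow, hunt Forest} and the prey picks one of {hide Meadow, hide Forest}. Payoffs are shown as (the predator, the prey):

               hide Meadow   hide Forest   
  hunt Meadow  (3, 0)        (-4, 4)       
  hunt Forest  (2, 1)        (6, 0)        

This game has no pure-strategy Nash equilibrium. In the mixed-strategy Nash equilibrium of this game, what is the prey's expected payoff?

4/5

The predator's mix must leave the prey indifferent between hide Meadow and hide Forest.
  the prey's expected payoff from hide Meadow: p·0 + (1−p)·1 = -p + 1
  the prey's expected payoff from hide Forest: p·4 + (1−p)·0 = 4p
  -p + 1 = 4p  ⇒  -5p = -1  ⇒  p = 1/5.
At equilibrium the prey is indifferent across columns, so the prey's payoff equals the payoff from hide Meadow: (1/5)·0 + (4/5)·1 = 4/5.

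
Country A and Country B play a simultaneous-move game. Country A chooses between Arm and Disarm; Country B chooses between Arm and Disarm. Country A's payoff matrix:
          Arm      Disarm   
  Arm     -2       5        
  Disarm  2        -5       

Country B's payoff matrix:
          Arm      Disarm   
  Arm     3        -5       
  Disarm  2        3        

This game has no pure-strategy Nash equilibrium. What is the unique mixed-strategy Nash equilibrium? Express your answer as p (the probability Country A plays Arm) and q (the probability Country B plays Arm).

p = 1/9, q = 5/7

In a mixed equilibrium Country B is indifferent between Arm and Disarm; this condition fixes p.
  Country B's expected payoff from Arm: p·3 + (1−p)·2 = p + 2
  Country B's expected payoff from Disarm: p·(-5) + (1−p)·3 = -8p + 3
  p + 2 = -8p + 3  ⇒  9p = 1  ⇒  p = 1/9.
For Country A to be willing to mix, Country A must be indifferent between Arm and Disarm, which pins down Country B's mix.
  Country A's payoff to Arm: q·(-2) + (1−q)·5 = -7q + 5
  Country A's payoff to Disarm: q·2 + (1−q)·(-5) = 7q - 5
  -7q + 5 = 7q - 5  ⇒  -14q = -10  ⇒  q = 5/7.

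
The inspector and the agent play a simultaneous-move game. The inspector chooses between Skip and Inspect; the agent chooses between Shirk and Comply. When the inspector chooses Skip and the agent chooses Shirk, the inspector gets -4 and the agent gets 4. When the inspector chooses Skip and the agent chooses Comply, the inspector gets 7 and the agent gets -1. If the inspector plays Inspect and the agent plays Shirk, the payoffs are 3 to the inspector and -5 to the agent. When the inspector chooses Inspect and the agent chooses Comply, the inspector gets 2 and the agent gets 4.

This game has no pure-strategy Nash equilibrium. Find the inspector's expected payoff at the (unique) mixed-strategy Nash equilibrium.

The agent's mix must leave the inspector indifferent between Skip and Inspect.
  the inspector's expected payoff from Skip: q·(-4) + (1−q)·7 = -11q + 7
  the inspector's expected payoff from Inspect: q·3 + (1−q)·2 = q + 2
  -11q + 7 = q + 2  ⇒  -12q = -5  ⇒  q = 5/12.
At equilibrium the inspector is indifferent across rows, so the inspector's payoff equals the payoff from Skip: (5/12)·(-4) + (7/12)·7 = 29/12.

29/12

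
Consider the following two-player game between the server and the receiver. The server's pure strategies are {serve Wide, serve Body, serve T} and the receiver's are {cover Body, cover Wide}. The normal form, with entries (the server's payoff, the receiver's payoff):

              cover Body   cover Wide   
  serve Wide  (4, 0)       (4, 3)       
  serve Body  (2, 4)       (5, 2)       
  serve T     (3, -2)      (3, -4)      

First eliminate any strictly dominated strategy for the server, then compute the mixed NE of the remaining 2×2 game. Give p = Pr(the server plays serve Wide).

p = 2/5

The server's strategy serve T is strictly dominated by serve Wide: 4 > 3 and 4 > 3. Eliminate serve T.
In a mixed equilibrium the receiver is indifferent between cover Body and cover Wide; this condition fixes p.
  the receiver's expected payoff from cover Body: p·0 + (1−p)·4 = -4p + 4
  the receiver's expected payoff from cover Wide: p·3 + (1−p)·2 = p + 2
  -4p + 4 = p + 2  ⇒  -5p = -2  ⇒  p = 2/5.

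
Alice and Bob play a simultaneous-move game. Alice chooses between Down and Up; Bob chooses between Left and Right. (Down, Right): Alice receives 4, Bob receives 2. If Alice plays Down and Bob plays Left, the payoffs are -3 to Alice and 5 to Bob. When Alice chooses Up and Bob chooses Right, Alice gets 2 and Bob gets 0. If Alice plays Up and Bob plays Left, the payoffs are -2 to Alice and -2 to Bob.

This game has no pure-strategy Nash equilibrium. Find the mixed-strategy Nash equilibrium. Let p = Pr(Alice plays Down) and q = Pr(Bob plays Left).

p = 2/5, q = 2/3

Bob's indifference between Left and Right determines Alice's mixing probability p:
  Bob's payoff to Left: p·5 + (1−p)·(-2) = 7p - 2
  Bob's payoff to Right: p·2 + (1−p)·0 = 2p
  7p - 2 = 2p  ⇒  5p = 2  ⇒  p = 2/5.
Set Alice's expected payoff from Down equal to that from Up:
  Alice's payoff from Down: q·(-3) + (1−q)·4 = -7q + 4
  Alice's payoff from Up: q·(-2) + (1−q)·2 = -4q + 2
  -7q + 4 = -4q + 2  ⇒  -3q = -2  ⇒  q = 2/3.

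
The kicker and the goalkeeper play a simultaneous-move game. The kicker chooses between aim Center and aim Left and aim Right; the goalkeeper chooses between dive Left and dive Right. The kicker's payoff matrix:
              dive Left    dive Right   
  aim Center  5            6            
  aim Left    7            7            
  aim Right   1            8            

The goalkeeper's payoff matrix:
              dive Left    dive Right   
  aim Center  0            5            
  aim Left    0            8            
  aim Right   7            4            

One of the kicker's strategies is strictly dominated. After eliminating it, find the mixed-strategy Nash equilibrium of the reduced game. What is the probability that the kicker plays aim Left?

The kicker's strategy aim Center is strictly dominated by aim Left: 7 > 5 and 7 > 6. Eliminate aim Center.
For the goalkeeper to be willing to mix, the goalkeeper must be indifferent between dive Left and dive Right, which pins down the kicker's mix.
  the goalkeeper's expected payoff from dive Left: p·0 + (1−p)·7 = -7p + 7
  the goalkeeper's expected payoff from dive Right: p·8 + (1−p)·4 = 4p + 4
  -7p + 7 = 4p + 4  ⇒  -11p = -3  ⇒  p = 3/11.

p = 3/11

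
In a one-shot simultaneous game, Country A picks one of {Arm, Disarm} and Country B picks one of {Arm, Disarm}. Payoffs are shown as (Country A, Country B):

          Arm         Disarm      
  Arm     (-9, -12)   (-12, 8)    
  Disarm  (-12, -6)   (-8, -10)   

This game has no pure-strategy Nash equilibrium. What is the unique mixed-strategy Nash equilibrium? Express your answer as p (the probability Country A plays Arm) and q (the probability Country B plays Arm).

Set Country B's expected payoff from Arm equal to that from Disarm:
  Country B's payoff to Arm: p·(-12) + (1−p)·(-6) = -6p - 6
  Country B's payoff to Disarm: p·8 + (1−p)·(-10) = 18p - 10
  -6p - 6 = 18p - 10  ⇒  -24p = -4  ⇒  p = 1/6.
For Country A to be willing to mix, Country A must be indifferent between Arm and Disarm, which pins down Country B's mix.
  Country A's expected payoff from Arm: q·(-9) + (1−q)·(-12) = 3q - 12
  Country A's expected payoff from Disarm: q·(-12) + (1−q)·(-8) = -4q - 8
  3q - 12 = -4q - 8  ⇒  7q = 4  ⇒  q = 4/7.

p = 1/6, q = 4/7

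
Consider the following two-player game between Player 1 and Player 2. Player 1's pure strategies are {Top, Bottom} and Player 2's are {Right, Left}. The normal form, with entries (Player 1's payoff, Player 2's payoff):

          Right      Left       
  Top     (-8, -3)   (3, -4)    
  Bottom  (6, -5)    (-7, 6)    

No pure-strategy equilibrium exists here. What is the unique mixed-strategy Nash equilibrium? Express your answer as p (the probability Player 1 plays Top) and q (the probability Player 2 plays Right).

Player 1's mix must leave Player 2 indifferent between Right and Left.
  Player 2's payoff to Right: p·(-3) + (1−p)·(-5) = 2p - 5
  Player 2's payoff to Left: p·(-4) + (1−p)·6 = -10p + 6
  2p - 5 = -10p + 6  ⇒  12p = 11  ⇒  p = 11/12.
Set Player 1's expected payoff from Top equal to that from Bottom:
  Player 1's payoff from Top: q·(-8) + (1−q)·3 = -11q + 3
  Player 1's payoff from Bottom: q·6 + (1−q)·(-7) = 13q - 7
  -11q + 3 = 13q - 7  ⇒  -24q = -10  ⇒  q = 5/12.

p = 11/12, q = 5/12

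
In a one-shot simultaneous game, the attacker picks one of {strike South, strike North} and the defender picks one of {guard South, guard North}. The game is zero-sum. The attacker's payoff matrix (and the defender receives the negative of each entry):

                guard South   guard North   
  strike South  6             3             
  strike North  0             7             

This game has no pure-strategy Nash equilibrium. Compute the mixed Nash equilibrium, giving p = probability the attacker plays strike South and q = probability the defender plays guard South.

p = 7/10, q = 2/5

For the defender to be willing to mix, the defender must be indifferent between guard South and guard North, which pins down the attacker's mix.
  the defender's payoff to guard South: p·(-6) + (1−p)·0 = -6p
  the defender's payoff to guard North: p·(-3) + (1−p)·(-7) = 4p - 7
  -6p = 4p - 7  ⇒  -10p = -7  ⇒  p = 7/10.
The attacker's indifference between strike South and strike North determines the defender's mixing probability q:
  the attacker's payoff from strike South: q·6 + (1−q)·3 = 3q + 3
  the attacker's payoff from strike North: q·0 + (1−q)·7 = -7q + 7
  3q + 3 = -7q + 7  ⇒  10q = 4  ⇒  q = 2/5.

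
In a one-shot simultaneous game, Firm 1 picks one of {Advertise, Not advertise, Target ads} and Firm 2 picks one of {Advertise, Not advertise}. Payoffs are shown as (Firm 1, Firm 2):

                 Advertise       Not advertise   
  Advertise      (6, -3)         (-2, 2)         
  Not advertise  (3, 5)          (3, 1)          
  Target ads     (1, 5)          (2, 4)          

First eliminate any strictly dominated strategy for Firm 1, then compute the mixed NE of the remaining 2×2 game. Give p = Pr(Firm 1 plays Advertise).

Firm 1's strategy Target ads is strictly dominated by Not advertise: 3 > 1 and 3 > 2. Eliminate Target ads.
Set Firm 2's expected payoff from Advertise equal to that from Not advertise:
  Firm 2's payoff to Advertise: p·(-3) + (1−p)·5 = -8p + 5
  Firm 2's payoff to Not advertise: p·2 + (1−p)·1 = p + 1
  -8p + 5 = p + 1  ⇒  -9p = -4  ⇒  p = 4/9.

p = 4/9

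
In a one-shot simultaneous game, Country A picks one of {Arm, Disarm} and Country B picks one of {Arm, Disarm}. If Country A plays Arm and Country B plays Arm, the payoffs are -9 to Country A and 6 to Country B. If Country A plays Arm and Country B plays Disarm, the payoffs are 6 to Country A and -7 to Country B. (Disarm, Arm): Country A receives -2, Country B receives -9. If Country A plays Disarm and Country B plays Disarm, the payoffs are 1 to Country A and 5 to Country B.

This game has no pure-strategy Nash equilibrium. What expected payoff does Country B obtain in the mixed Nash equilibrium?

Country A's mix must leave Country B indifferent between Arm and Disarm.
  Country B's payoff to Arm: p·6 + (1−p)·(-9) = 15p - 9
  Country B's payoff to Disarm: p·(-7) + (1−p)·5 = -12p + 5
  15p - 9 = -12p + 5  ⇒  27p = 14  ⇒  p = 14/27.
At equilibrium Country B is indifferent across columns, so Country B's payoff equals the payoff from Arm: (14/27)·6 + (13/27)·(-9) = -11/9.

-11/9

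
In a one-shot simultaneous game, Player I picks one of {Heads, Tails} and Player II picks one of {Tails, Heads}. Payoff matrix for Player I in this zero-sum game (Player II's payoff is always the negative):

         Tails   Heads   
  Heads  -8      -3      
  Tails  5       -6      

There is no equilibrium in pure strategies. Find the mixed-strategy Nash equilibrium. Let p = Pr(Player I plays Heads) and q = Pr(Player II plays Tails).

Player I's mix must leave Player II indifferent between Tails and Heads.
  Player II's payoff to Tails: p·8 + (1−p)·(-5) = 13p - 5
  Player II's payoff to Heads: p·3 + (1−p)·6 = -3p + 6
  13p - 5 = -3p + 6  ⇒  16p = 11  ⇒  p = 11/16.
Set Player I's expected payoff from Heads equal to that from Tails:
  Player I's expected payoff from Heads: q·(-8) + (1−q)·(-3) = -5q - 3
  Player I's expected payoff from Tails: q·5 + (1−q)·(-6) = 11q - 6
  -5q - 3 = 11q - 6  ⇒  -16q = -3  ⇒  q = 3/16.

p = 11/16, q = 3/16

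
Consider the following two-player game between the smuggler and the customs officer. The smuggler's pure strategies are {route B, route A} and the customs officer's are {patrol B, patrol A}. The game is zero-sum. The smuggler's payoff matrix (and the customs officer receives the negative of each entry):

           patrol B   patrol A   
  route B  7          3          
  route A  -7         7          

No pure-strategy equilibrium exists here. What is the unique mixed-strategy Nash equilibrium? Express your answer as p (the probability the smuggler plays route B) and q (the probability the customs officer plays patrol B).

The smuggler's mix must leave the customs officer indifferent between patrol B and patrol A.
  the customs officer's payoff to patrol B: p·(-7) + (1−p)·7 = -14p + 7
  the customs officer's payoff to patrol A: p·(-3) + (1−p)·(-7) = 4p - 7
  -14p + 7 = 4p - 7  ⇒  -18p = -14  ⇒  p = 7/9.
Set the smuggler's expected payoff from route B equal to that from route A:
  the smuggler's payoff from route B: q·7 + (1−q)·3 = 4q + 3
  the smuggler's payoff from route A: q·(-7) + (1−q)·7 = -14q + 7
  4q + 3 = -14q + 7  ⇒  18q = 4  ⇒  q = 2/9.

p = 7/9, q = 2/9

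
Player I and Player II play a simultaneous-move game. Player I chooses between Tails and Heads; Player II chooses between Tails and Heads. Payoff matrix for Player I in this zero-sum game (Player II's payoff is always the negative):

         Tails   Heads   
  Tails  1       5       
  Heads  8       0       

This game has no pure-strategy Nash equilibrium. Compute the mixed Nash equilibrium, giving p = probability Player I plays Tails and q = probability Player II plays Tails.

For Player II to be willing to mix, Player II must be indifferent between Tails and Heads, which pins down Player I's mix.
  Player II's payoff to Tails: p·(-1) + (1−p)·(-8) = 7p - 8
  Player II's payoff to Heads: p·(-5) + (1−p)·0 = -5p
  7p - 8 = -5p  ⇒  12p = 8  ⇒  p = 2/3.
Set Player I's expected payoff from Tails equal to that from Heads:
  Player I's expected payoff from Tails: q·1 + (1−q)·5 = -4q + 5
  Player I's expected payoff from Heads: q·8 + (1−q)·0 = 8q
  -4q + 5 = 8q  ⇒  -12q = -5  ⇒  q = 5/12.

p = 2/3, q = 5/12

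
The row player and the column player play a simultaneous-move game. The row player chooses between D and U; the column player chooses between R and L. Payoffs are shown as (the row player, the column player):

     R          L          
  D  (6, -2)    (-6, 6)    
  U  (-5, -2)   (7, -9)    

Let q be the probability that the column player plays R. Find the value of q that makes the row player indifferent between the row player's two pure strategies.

Set the row player's expected payoff from D equal to that from U:
  the row player's expected payoff from D: q·6 + (1−q)·(-6) = 12q - 6
  the row player's expected payoff from U: q·(-5) + (1−q)·7 = -12q + 7
  12q - 6 = -12q + 7  ⇒  24q = 13  ⇒  q = 13/24.

q = 13/24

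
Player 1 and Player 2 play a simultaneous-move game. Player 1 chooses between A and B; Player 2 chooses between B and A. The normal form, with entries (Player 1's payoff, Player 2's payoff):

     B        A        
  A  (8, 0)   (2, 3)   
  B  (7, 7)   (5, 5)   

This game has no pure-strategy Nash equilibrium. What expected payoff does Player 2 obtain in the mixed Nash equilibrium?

Player 2's indifference between B and A determines Player 1's mixing probability p:
  Player 2's payoff to B: p·0 + (1−p)·7 = -7p + 7
  Player 2's payoff to A: p·3 + (1−p)·5 = -2p + 5
  -7p + 7 = -2p + 5  ⇒  -5p = -2  ⇒  p = 2/5.
At equilibrium Player 2 is indifferent across columns, so Player 2's payoff equals the payoff from B: (2/5)·0 + (3/5)·7 = 21/5.

21/5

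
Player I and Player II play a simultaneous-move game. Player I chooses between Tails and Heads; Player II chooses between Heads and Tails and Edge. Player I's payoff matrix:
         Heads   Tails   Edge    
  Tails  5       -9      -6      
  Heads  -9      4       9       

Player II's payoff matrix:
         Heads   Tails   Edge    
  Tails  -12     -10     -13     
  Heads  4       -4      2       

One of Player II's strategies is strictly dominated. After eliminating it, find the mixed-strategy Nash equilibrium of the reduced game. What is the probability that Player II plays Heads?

Player II's strategy Edge is strictly dominated by Heads: -12 > -13 and 4 > 2. Eliminate Edge.
Player I's indifference between Tails and Heads determines Player II's mixing probability q:
  Player I's expected payoff from Tails: q·5 + (1−q)·(-9) = 14q - 9
  Player I's expected payoff from Heads: q·(-9) + (1−q)·4 = -13q + 4
  14q - 9 = -13q + 4  ⇒  27q = 13  ⇒  q = 13/27.

q = 13/27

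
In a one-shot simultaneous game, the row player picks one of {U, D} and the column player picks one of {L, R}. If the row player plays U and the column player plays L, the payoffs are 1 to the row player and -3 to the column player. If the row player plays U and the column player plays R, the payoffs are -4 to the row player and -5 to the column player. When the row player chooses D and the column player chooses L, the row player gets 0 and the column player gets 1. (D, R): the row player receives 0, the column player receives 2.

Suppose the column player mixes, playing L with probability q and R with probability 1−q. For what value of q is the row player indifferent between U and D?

Set the row player's expected payoff from U equal to that from D:
  the row player's expected payoff from U: q·1 + (1−q)·(-4) = 5q - 4
  the row player's expected payoff from D: q·0 + (1−q)·0 = 0
  5q - 4 = 0  ⇒  5q = 4  ⇒  q = 4/5.

q = 4/5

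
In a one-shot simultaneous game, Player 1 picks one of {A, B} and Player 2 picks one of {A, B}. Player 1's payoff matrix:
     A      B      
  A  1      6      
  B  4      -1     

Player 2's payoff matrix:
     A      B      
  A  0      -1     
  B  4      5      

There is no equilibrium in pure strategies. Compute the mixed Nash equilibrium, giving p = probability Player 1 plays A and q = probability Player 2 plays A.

p = 1/2, q = 7/10

Player 2's indifference between A and B determines Player 1's mixing probability p:
  Player 2's expected payoff from A: p·0 + (1−p)·4 = -4p + 4
  Player 2's expected payoff from B: p·(-1) + (1−p)·5 = -6p + 5
  -4p + 4 = -6p + 5  ⇒  2p = 1  ⇒  p = 1/2.
Set Player 1's expected payoff from A equal to that from B:
  Player 1's payoff from A: q·1 + (1−q)·6 = -5q + 6
  Player 1's payoff from B: q·4 + (1−q)·(-1) = 5q - 1
  -5q + 6 = 5q - 1  ⇒  -10q = -7  ⇒  q = 7/10.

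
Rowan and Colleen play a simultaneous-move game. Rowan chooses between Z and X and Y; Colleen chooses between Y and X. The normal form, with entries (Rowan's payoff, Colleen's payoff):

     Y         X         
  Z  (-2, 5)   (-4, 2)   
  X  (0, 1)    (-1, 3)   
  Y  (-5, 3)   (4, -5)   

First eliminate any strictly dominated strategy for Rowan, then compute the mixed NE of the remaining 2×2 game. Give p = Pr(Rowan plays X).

p = 4/5

Rowan's strategy Z is strictly dominated by X: 0 > -2 and -1 > -4. Eliminate Z.
Set Colleen's expected payoff from Y equal to that from X:
  Colleen's payoff from Y: p·1 + (1−p)·3 = -2p + 3
  Colleen's payoff from X: p·3 + (1−p)·(-5) = 8p - 5
  -2p + 3 = 8p - 5  ⇒  -10p = -8  ⇒  p = 4/5.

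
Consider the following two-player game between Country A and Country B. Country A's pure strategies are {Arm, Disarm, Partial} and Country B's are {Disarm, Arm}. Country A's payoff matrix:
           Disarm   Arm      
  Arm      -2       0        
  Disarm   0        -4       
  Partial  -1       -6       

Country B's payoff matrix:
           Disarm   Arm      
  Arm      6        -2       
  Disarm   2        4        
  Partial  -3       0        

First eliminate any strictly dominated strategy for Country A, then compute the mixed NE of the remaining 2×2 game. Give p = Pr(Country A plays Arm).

p = 1/5

Country A's strategy Partial is strictly dominated by Disarm: 0 > -1 and -4 > -6. Eliminate Partial.
For Country B to be willing to mix, Country B must be indifferent between Disarm and Arm, which pins down Country A's mix.
  Country B's payoff from Disarm: p·6 + (1−p)·2 = 4p + 2
  Country B's payoff from Arm: p·(-2) + (1−p)·4 = -6p + 4
  4p + 2 = -6p + 4  ⇒  10p = 2  ⇒  p = 1/5.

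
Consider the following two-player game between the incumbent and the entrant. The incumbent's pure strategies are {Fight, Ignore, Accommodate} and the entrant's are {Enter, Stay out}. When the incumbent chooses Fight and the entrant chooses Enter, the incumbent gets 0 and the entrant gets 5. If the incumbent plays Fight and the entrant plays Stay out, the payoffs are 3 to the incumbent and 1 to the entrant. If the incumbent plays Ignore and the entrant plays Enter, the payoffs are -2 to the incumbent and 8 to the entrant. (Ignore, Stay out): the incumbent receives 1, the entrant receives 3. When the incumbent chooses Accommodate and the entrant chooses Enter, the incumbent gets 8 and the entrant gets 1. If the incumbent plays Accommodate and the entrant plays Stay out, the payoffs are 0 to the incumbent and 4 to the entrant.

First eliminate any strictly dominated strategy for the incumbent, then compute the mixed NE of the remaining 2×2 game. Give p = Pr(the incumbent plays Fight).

p = 3/7

The incumbent's strategy Ignore is strictly dominated by Fight: 0 > -2 and 3 > 1. Eliminate Ignore.
Set the entrant's expected payoff from Enter equal to that from Stay out:
  the entrant's expected payoff from Enter: p·5 + (1−p)·1 = 4p + 1
  the entrant's expected payoff from Stay out: p·1 + (1−p)·4 = -3p + 4
  4p + 1 = -3p + 4  ⇒  7p = 3  ⇒  p = 3/7.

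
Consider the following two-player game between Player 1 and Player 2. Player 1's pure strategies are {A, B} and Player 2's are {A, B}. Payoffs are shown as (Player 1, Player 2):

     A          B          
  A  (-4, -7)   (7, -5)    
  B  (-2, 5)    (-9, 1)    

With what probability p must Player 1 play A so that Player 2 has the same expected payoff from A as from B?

p = 2/3

Player 2's indifference between A and B determines Player 1's mixing probability p:
  Player 2's payoff from A: p·(-7) + (1−p)·5 = -12p + 5
  Player 2's payoff from B: p·(-5) + (1−p)·1 = -6p + 1
  -12p + 5 = -6p + 1  ⇒  -6p = -4  ⇒  p = 2/3.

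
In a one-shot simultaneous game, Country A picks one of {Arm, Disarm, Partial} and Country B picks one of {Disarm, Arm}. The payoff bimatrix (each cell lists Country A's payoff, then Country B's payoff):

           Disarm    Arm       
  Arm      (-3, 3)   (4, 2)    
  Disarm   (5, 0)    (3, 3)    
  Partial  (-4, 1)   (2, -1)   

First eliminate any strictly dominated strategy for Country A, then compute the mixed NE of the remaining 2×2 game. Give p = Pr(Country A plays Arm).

p = 3/4

Country A's strategy Partial is strictly dominated by Arm: -3 > -4 and 4 > 2. Eliminate Partial.
For Country B to be willing to mix, Country B must be indifferent between Disarm and Arm, which pins down Country A's mix.
  Country B's payoff from Disarm: p·3 + (1−p)·0 = 3p
  Country B's payoff from Arm: p·2 + (1−p)·3 = -p + 3
  3p = -p + 3  ⇒  4p = 3  ⇒  p = 3/4.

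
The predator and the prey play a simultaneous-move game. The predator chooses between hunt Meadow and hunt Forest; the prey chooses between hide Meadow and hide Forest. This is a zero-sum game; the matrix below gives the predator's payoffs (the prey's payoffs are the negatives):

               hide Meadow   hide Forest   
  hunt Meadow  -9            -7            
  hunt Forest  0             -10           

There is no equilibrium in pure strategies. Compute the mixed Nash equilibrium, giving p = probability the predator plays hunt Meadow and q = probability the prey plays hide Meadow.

The prey's indifference between hide Meadow and hide Forest determines the predator's mixing probability p:
  the prey's payoff from hide Meadow: p·9 + (1−p)·0 = 9p
  the prey's payoff from hide Forest: p·7 + (1−p)·10 = -3p + 10
  9p = -3p + 10  ⇒  12p = 10  ⇒  p = 5/6.
The prey's mix must leave the predator indifferent between hunt Meadow and hunt Forest.
  the predator's payoff from hunt Meadow: q·(-9) + (1−q)·(-7) = -2q - 7
  the predator's payoff from hunt Forest: q·0 + (1−q)·(-10) = 10q - 10
  -2q - 7 = 10q - 10  ⇒  -12q = -3  ⇒  q = 1/4.

p = 5/6, q = 1/4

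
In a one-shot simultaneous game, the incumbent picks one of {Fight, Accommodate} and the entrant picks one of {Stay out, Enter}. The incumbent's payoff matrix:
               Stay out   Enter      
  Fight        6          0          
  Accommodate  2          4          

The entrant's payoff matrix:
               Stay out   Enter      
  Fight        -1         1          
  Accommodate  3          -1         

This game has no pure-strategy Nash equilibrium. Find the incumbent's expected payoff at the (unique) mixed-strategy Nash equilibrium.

The incumbent's indifference between Fight and Accommodate determines the entrant's mixing probability q:
  the incumbent's payoff from Fight: q·6 + (1−q)·0 = 6q
  the incumbent's payoff from Accommodate: q·2 + (1−q)·4 = -2q + 4
  6q = -2q + 4  ⇒  8q = 4  ⇒  q = 1/2.
At equilibrium the incumbent is indifferent across rows, so the incumbent's payoff equals the payoff from Fight: (1/2)·6 + (1/2)·0 = 3.

3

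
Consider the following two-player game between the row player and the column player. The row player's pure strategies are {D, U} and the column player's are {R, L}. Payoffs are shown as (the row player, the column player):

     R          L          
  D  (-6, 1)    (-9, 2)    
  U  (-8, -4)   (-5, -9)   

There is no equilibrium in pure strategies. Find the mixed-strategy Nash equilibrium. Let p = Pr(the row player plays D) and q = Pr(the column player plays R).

p = 5/6, q = 2/3

Set the column player's expected payoff from R equal to that from L:
  the column player's payoff from R: p·1 + (1−p)·(-4) = 5p - 4
  the column player's payoff from L: p·2 + (1−p)·(-9) = 11p - 9
  5p - 4 = 11p - 9  ⇒  -6p = -5  ⇒  p = 5/6.
Set the row player's expected payoff from D equal to that from U:
  the row player's expected payoff from D: q·(-6) + (1−q)·(-9) = 3q - 9
  the row player's expected payoff from U: q·(-8) + (1−q)·(-5) = -3q - 5
  3q - 9 = -3q - 5  ⇒  6q = 4  ⇒  q = 2/3.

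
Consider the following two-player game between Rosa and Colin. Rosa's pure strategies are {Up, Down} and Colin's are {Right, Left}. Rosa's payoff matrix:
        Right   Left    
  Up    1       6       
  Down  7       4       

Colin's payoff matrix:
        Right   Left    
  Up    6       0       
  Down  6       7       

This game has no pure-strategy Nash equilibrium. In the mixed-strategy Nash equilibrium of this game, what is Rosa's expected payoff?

19/4

In a mixed equilibrium Rosa is indifferent between Up and Down; this condition fixes q.
  Rosa's payoff from Up: q·1 + (1−q)·6 = -5q + 6
  Rosa's payoff from Down: q·7 + (1−q)·4 = 3q + 4
  -5q + 6 = 3q + 4  ⇒  -8q = -2  ⇒  q = 1/4.
At equilibrium Rosa is indifferent across rows, so Rosa's payoff equals the payoff from Up: (1/4)·1 + (3/4)·6 = 19/4.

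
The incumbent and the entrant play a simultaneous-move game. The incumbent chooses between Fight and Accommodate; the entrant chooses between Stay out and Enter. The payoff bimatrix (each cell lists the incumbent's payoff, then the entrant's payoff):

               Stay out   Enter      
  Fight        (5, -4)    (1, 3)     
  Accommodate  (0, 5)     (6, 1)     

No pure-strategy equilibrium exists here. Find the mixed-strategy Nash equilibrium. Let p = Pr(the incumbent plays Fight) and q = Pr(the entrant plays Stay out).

p = 4/11, q = 1/2

The incumbent's mix must leave the entrant indifferent between Stay out and Enter.
  the entrant's expected payoff from Stay out: p·(-4) + (1−p)·5 = -9p + 5
  the entrant's expected payoff from Enter: p·3 + (1−p)·1 = 2p + 1
  -9p + 5 = 2p + 1  ⇒  -11p = -4  ⇒  p = 4/11.
For the incumbent to be willing to mix, the incumbent must be indifferent between Fight and Accommodate, which pins down the entrant's mix.
  the incumbent's payoff to Fight: q·5 + (1−q)·1 = 4q + 1
  the incumbent's payoff to Accommodate: q·0 + (1−q)·6 = -6q + 6
  4q + 1 = -6q + 6  ⇒  10q = 5  ⇒  q = 1/2.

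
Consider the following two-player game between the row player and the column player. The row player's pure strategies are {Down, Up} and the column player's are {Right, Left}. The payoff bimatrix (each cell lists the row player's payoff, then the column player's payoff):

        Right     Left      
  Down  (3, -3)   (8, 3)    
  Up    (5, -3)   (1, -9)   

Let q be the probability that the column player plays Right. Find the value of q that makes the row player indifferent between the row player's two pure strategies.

In a mixed equilibrium the row player is indifferent between Down and Up; this condition fixes q.
  the row player's expected payoff from Down: q·3 + (1−q)·8 = -5q + 8
  the row player's expected payoff from Up: q·5 + (1−q)·1 = 4q + 1
  -5q + 8 = 4q + 1  ⇒  -9q = -7  ⇒  q = 7/9.

q = 7/9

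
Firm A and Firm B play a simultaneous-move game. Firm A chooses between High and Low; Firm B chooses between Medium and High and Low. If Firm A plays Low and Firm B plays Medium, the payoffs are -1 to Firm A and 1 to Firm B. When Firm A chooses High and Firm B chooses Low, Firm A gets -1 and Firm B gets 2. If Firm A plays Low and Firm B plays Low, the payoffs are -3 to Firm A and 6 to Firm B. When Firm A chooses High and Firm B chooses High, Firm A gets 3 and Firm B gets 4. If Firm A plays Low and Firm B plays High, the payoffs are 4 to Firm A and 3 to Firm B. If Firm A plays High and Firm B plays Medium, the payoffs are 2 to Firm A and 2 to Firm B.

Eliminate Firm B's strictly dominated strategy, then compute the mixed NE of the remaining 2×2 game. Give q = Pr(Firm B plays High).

Firm B's strategy Medium is strictly dominated by High: 4 > 2 and 3 > 1. Eliminate Medium.
Set Firm A's expected payoff from High equal to that from Low:
  Firm A's expected payoff from High: q·3 + (1−q)·(-1) = 4q - 1
  Firm A's expected payoff from Low: q·4 + (1−q)·(-3) = 7q - 3
  4q - 1 = 7q - 3  ⇒  -3q = -2  ⇒  q = 2/3.

q = 2/3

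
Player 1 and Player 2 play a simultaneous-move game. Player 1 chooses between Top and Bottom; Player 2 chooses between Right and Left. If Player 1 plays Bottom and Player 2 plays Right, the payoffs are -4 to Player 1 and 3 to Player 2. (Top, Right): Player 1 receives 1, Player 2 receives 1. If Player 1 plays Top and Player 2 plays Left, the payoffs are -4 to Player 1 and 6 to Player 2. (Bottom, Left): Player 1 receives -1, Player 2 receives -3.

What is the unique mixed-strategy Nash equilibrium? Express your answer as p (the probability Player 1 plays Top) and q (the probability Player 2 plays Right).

p = 6/11, q = 3/8

For Player 2 to be willing to mix, Player 2 must be indifferent between Right and Left, which pins down Player 1's mix.
  Player 2's expected payoff from Right: p·1 + (1−p)·3 = -2p + 3
  Player 2's expected payoff from Left: p·6 + (1−p)·(-3) = 9p - 3
  -2p + 3 = 9p - 3  ⇒  -11p = -6  ⇒  p = 6/11.
Player 1's indifference between Top and Bottom determines Player 2's mixing probability q:
  Player 1's payoff from Top: q·1 + (1−q)·(-4) = 5q - 4
  Player 1's payoff from Bottom: q·(-4) + (1−q)·(-1) = -3q - 1
  5q - 4 = -3q - 1  ⇒  8q = 3  ⇒  q = 3/8.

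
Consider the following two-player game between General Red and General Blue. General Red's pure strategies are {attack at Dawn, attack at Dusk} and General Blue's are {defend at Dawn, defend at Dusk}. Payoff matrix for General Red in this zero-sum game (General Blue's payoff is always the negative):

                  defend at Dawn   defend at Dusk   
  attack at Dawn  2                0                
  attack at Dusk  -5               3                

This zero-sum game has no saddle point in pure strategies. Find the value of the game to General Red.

v = 3/5

In a mixed equilibrium General Red is indifferent between attack at Dawn and attack at Dusk; this condition fixes q.
  General Red's expected payoff from attack at Dawn: q·2 + (1−q)·0 = 2q
  General Red's expected payoff from attack at Dusk: q·(-5) + (1−q)·3 = -8q + 3
  2q = -8q + 3  ⇒  10q = 3  ⇒  q = 3/10.
The value is General Red's expected payoff against this mix (using attack at Dawn): (3/10)·2 + (7/10)·0 = 3/5.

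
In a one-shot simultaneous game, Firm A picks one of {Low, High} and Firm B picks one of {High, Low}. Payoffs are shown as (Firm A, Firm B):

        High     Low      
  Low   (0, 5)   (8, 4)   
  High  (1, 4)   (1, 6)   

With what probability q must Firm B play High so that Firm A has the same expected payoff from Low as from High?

Firm B's mix must leave Firm A indifferent between Low and High.
  Firm A's expected payoff from Low: q·0 + (1−q)·8 = -8q + 8
  Firm A's expected payoff from High: q·1 + (1−q)·1 = 1
  -8q + 8 = 1  ⇒  -8q = -7  ⇒  q = 7/8.

q = 7/8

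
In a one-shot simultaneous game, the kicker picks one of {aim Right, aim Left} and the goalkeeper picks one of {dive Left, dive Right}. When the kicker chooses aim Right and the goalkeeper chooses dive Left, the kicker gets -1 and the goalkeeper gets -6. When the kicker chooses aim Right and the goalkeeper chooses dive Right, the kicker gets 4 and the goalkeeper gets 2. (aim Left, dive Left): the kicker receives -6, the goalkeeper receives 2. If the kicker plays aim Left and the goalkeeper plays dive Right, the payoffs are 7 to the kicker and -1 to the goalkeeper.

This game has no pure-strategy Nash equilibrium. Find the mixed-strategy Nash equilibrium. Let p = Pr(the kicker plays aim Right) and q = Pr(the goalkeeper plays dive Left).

p = 3/11, q = 3/8

For the goalkeeper to be willing to mix, the goalkeeper must be indifferent between dive Left and dive Right, which pins down the kicker's mix.
  the goalkeeper's payoff to dive Left: p·(-6) + (1−p)·2 = -8p + 2
  the goalkeeper's payoff to dive Right: p·2 + (1−p)·(-1) = 3p - 1
  -8p + 2 = 3p - 1  ⇒  -11p = -3  ⇒  p = 3/11.
In a mixed equilibrium the kicker is indifferent between aim Right and aim Left; this condition fixes q.
  the kicker's expected payoff from aim Right: q·(-1) + (1−q)·4 = -5q + 4
  the kicker's expected payoff from aim Left: q·(-6) + (1−q)·7 = -13q + 7
  -5q + 4 = -13q + 7  ⇒  8q = 3  ⇒  q = 3/8.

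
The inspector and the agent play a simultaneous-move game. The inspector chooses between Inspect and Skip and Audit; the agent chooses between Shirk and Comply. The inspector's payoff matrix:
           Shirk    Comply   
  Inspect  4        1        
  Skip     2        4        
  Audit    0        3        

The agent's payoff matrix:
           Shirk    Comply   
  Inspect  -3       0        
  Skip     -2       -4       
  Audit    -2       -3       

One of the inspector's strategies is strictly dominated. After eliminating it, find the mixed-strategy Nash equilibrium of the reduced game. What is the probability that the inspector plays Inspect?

The inspector's strategy Audit is strictly dominated by Skip: 2 > 0 and 4 > 3. Eliminate Audit.
The inspector's mix must leave the agent indifferent between Shirk and Comply.
  the agent's expected payoff from Shirk: p·(-3) + (1−p)·(-2) = -p - 2
  the agent's expected payoff from Comply: p·0 + (1−p)·(-4) = 4p - 4
  -p - 2 = 4p - 4  ⇒  -5p = -2  ⇒  p = 2/5.

p = 2/5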